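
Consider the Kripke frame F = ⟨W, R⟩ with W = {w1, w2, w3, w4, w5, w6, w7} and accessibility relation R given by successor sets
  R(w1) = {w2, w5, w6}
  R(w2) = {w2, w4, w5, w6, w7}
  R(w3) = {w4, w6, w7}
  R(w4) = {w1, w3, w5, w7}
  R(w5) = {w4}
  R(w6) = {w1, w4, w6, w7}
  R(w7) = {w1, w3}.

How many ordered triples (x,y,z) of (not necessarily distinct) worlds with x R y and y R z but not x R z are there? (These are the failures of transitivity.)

Enumerating: (w1,w2,w4), (w1,w2,w7), (w1,w5,w4), (w1,w6,w1), (w1,w6,w4), (w1,w6,w7), (w2,w4,w1), (w2,w4,w3), (w2,w6,w1), (w2,w7,w1), (w2,w7,w3), (w3,w4,w1), … and 25 more.
Total: 37.

37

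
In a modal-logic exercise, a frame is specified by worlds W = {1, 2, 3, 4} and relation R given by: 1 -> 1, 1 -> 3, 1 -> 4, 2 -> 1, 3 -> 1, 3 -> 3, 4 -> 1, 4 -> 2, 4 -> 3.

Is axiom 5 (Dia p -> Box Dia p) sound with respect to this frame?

No

The schema 5 characterises exactly the Euclidean frames.
Euclidean: no — 1 R 3 and 1 R 4, but not 3 R 4.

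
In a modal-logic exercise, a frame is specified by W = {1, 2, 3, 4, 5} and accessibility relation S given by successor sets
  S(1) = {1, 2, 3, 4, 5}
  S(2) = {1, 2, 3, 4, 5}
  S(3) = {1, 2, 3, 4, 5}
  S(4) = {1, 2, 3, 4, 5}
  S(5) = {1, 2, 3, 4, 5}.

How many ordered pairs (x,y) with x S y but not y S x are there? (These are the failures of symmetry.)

S is symmetric; there are no such tuples.

0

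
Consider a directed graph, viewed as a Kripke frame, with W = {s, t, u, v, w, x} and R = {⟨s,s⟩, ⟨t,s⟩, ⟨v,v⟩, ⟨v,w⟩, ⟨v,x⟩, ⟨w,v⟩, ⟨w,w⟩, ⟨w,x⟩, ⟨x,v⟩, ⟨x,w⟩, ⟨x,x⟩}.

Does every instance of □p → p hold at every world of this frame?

No

Axiom T corresponds to the accessibility relation being reflexive.
Reflexive: no — t is not related to itself.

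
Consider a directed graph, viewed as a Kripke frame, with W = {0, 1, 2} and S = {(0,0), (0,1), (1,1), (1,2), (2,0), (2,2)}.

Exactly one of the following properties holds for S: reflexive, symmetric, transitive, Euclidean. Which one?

reflexive

Reflexive: yes — every world is S-related to itself.
Symmetric: no — 0 S 1 but not 1 S 0.
Transitive: no — 0 S 1 and 1 S 2, but not 0 S 2.
Euclidean: no — 0 S 1 and 0 S 0, but not 1 S 0.
Only reflexive holds.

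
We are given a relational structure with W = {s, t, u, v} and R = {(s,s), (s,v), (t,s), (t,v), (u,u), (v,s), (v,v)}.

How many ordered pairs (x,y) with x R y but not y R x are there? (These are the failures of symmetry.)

2

Enumerating: (t,s), (t,v).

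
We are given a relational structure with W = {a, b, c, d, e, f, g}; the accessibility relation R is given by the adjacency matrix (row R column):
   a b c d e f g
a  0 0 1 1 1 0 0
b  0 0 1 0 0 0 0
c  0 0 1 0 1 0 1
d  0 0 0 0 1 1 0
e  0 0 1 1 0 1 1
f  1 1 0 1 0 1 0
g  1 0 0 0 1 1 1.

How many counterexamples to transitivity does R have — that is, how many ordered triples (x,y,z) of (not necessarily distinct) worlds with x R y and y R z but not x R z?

Enumerating: (a,c,g), (a,d,f), (a,e,f), (a,e,g), (b,c,e), (b,c,g), (c,e,d), (c,e,f), (c,g,a), (c,g,f), (d,e,c), (d,e,d), … and 20 more.
Total: 32.

32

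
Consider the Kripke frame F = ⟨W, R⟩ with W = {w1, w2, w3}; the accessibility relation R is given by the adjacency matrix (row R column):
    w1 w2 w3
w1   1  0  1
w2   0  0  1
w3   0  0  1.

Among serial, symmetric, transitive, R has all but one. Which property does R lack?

symmetric

Serial: yes — every world has a successor (e.g. w1 R w1).
Symmetric: no — w1 R w3 but not w3 R w1.
Transitive: yes — every two-step R-path is closed by a direct edge.
Only symmetric fails.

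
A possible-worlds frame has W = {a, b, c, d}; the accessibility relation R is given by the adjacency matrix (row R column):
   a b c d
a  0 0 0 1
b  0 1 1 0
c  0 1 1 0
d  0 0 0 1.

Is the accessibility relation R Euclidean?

Yes

Euclidean: yes — any two successors of a common world are R-related.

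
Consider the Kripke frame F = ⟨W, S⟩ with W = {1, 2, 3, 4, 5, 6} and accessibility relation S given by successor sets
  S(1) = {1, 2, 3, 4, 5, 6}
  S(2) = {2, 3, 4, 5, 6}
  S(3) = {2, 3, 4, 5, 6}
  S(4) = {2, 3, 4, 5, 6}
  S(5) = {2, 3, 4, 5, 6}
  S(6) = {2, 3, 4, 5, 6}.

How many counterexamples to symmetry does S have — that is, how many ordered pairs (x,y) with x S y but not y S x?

Enumerating: (1,2), (1,3), (1,4), (1,5), (1,6).

5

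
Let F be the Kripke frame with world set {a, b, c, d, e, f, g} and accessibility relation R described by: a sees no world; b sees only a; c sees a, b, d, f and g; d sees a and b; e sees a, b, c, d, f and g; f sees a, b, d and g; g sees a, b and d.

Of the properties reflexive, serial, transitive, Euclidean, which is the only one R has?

transitive

Reflexive: no — a is not related to itself.
Serial: no — a has no R-successor.
Transitive: yes — every two-step R-path is closed by a direct edge.
Euclidean: no — c R a and c R b, but not a R b.
Only transitive holds.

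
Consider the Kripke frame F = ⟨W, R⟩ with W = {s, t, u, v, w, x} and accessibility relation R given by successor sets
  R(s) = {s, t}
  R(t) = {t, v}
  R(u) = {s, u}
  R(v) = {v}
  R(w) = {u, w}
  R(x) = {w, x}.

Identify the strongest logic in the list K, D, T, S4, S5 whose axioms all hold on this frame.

T

Serial (axiom D): yes — every world has a successor (e.g. s R s).
Reflexive (axiom T): yes — every world is R-related to itself.
Transitive (axiom 4): no — s R t and t R v, but not s R v.
Euclidean (axiom 5): no — s R t and s R s, but not t R s.
So F validates K, D, T; S4 would additionally require R to be transitive. The strongest is T.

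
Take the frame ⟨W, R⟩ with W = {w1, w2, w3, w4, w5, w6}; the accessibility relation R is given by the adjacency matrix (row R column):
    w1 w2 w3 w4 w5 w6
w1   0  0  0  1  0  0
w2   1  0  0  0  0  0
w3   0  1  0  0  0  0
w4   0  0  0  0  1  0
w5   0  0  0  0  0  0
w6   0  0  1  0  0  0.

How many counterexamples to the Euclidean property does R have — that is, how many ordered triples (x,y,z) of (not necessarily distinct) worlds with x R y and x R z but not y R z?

5

Enumerating: (w1,w4,w4), (w2,w1,w1), (w3,w2,w2), (w4,w5,w5), (w6,w3,w3).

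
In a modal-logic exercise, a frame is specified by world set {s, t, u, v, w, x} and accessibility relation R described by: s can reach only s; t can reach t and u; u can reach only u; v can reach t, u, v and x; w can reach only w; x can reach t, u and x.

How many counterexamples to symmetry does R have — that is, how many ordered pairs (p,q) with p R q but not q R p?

Enumerating: (t,u), (v,t), (v,u), (v,x), (x,t), (x,u).

6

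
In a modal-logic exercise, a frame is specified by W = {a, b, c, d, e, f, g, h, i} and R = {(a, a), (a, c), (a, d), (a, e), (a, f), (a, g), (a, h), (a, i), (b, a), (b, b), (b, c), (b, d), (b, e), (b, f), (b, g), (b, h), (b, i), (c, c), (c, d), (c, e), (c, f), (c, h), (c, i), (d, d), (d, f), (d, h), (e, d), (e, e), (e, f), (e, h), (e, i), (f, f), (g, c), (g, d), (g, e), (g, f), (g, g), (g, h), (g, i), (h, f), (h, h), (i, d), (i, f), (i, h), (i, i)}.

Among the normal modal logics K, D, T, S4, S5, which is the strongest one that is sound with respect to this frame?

S4

Serial (axiom D): yes — every world has a successor (e.g. a R a).
Reflexive (axiom T): yes — every world is R-related to itself.
Transitive (axiom 4): yes — every two-step R-path is closed by a direct edge.
Euclidean (axiom 5): no — a R c and a R g, but not c R g.
So F validates K, D, T, S4; S5 would additionally require R to be Euclidean. The strongest is S4.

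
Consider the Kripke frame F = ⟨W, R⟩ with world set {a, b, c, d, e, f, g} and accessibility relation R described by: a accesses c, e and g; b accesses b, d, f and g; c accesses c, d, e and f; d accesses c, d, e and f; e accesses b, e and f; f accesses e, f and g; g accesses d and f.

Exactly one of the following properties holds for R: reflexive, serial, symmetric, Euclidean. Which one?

Reflexive: no — a is not related to itself.
Serial: yes — every world has a successor (e.g. a R c).
Symmetric: no — a R c but not c R a.
Euclidean: no — a R c and a R g, but not c R g.
Only serial holds.

serial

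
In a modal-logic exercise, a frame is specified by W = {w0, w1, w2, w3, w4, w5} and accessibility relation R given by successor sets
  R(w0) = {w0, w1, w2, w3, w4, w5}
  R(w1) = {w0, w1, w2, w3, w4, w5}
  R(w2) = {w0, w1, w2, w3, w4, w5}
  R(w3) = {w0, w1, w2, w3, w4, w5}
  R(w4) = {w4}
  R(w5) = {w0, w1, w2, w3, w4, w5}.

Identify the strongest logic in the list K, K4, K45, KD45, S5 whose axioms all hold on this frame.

K4

Transitive (axiom 4): yes — every two-step R-path is closed by a direct edge.
Euclidean (axiom 5): no — w0 R w4 and w0 R w1, but not w4 R w1.
Serial (axiom D): yes — every world has a successor (e.g. w0 R w0).
Reflexive (axiom T): yes — every world is R-related to itself.
So F validates K, K4; K45 would additionally require R to be Euclidean. The strongest is K4.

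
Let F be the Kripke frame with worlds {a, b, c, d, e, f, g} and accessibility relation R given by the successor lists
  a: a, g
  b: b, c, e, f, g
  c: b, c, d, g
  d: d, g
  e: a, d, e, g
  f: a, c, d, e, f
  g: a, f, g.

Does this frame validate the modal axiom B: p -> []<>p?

By correspondence theory, B is valid on a frame iff R is symmetric.
Symmetric: no — b R e but not e R b.

No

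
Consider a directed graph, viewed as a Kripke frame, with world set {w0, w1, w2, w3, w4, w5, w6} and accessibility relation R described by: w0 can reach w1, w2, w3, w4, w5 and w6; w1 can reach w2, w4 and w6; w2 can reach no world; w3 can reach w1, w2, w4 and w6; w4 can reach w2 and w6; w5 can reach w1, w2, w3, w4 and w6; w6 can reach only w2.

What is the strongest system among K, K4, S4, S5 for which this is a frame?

K4

Transitive (axiom 4): yes — every two-step R-path is closed by a direct edge.
Reflexive (axiom T): no — w0 is not related to itself.
Euclidean (axiom 5): no — w0 R w1 and w0 R w3, but not w1 R w3.
So F validates K, K4; S4 would additionally require R to be reflexive. The strongest is K4.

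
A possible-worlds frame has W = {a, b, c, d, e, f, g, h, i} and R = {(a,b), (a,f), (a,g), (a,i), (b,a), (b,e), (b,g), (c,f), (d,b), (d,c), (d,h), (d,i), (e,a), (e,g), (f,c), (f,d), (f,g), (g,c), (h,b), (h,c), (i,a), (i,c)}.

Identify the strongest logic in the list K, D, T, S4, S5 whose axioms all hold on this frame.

D

Serial (axiom D): yes — every world has a successor (e.g. a R b).
Reflexive (axiom T): no — a is not related to itself.
Transitive (axiom 4): no — a R b and b R e, but not a R e.
Euclidean (axiom 5): no — a R b and a R f, but not b R f.
So F validates K, D; T would additionally require R to be reflexive. The strongest is D.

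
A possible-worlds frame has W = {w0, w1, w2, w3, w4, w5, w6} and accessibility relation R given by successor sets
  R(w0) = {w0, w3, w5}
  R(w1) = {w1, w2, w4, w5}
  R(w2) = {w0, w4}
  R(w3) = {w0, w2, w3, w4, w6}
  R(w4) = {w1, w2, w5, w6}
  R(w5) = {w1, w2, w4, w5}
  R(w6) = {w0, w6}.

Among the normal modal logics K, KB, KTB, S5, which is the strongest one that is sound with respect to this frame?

Symmetric (axiom B): no — w0 R w5 but not w5 R w0.
Reflexive (axiom T): no — w2 is not related to itself.
Euclidean (axiom 5): no — w0 R w3 and w0 R w5, but not w3 R w5.
So F validates K; KB would additionally require R to be symmetric. The strongest is K.

K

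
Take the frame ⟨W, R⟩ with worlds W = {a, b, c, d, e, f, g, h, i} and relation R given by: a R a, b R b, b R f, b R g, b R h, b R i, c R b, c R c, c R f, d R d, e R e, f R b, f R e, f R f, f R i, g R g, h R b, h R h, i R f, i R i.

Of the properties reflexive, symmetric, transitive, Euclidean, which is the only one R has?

reflexive

Reflexive: yes — every world is R-related to itself.
Symmetric: no — b R g but not g R b.
Transitive: no — b R f and f R e, but not b R e.
Euclidean: no — b R f and b R g, but not f R g.
Only reflexive holds.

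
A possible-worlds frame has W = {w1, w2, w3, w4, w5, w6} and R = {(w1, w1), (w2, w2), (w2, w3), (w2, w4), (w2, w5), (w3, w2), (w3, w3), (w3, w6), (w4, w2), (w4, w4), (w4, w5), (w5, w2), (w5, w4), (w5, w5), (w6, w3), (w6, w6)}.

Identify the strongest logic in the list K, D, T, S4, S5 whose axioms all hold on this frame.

Serial (axiom D): yes — every world has a successor (e.g. w1 R w1).
Reflexive (axiom T): yes — every world is R-related to itself.
Transitive (axiom 4): no — w2 R w3 and w3 R w6, but not w2 R w6.
Euclidean (axiom 5): no — w2 R w3 and w2 R w4, but not w3 R w4.
So F validates K, D, T; S4 would additionally require R to be transitive. The strongest is T.

T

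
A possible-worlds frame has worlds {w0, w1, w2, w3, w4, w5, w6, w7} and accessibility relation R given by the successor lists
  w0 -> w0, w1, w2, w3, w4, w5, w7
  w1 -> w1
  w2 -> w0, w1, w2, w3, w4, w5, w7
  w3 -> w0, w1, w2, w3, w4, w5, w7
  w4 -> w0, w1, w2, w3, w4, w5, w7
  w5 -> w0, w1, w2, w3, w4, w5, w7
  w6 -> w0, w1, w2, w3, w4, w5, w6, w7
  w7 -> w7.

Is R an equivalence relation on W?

Reflexive: yes — every world is R-related to itself.
Symmetric: no — w0 R w1 but not w1 R w0.
Transitive: yes — every two-step R-path is closed by a direct edge.
So R is not an equivalence relation.

No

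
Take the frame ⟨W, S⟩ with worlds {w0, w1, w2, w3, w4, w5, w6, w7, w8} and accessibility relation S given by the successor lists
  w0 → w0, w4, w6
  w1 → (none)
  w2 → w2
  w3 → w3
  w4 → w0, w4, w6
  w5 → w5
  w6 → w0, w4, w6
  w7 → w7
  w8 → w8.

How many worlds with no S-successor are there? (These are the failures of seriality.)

1

Enumerating: w1.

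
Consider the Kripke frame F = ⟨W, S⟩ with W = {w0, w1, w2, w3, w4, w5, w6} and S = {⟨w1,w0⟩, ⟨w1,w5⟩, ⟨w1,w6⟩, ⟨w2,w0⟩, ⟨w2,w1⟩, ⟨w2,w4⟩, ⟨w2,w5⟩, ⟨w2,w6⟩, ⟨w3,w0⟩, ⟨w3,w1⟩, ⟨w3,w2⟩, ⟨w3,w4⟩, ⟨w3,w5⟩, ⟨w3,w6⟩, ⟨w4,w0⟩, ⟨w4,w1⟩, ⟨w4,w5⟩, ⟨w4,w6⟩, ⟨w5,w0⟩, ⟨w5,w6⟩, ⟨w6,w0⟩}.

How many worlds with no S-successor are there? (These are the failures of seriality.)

1

Enumerating: w0.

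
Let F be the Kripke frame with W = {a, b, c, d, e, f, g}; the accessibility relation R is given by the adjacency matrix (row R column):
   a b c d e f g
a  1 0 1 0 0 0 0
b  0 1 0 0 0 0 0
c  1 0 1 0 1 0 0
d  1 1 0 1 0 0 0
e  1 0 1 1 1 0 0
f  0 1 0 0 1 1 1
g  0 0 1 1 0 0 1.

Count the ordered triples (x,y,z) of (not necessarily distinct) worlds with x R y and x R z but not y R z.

23

Enumerating: (c,a,e), (d,a,b), (d,a,d), (d,b,a), (d,b,d), (e,a,d), (e,a,e), (e,c,d), (e,d,c), (e,d,e), (f,b,e), (f,b,f), … and 11 more.
Total: 23.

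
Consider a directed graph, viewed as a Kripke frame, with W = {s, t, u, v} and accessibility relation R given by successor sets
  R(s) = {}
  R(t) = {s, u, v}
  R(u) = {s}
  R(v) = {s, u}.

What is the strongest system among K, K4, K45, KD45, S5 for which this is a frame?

K4

Transitive (axiom 4): yes — every two-step R-path is closed by a direct edge.
Euclidean (axiom 5): no — t R s and t R u, but not s R u.
Serial (axiom D): no — s has no R-successor.
Reflexive (axiom T): no — s is not related to itself.
So F validates K, K4; K45 would additionally require R to be Euclidean. The strongest is K4.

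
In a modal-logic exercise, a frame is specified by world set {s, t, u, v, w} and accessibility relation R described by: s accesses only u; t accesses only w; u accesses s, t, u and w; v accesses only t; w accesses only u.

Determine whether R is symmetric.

No

Symmetric: no — t R w but not w R t.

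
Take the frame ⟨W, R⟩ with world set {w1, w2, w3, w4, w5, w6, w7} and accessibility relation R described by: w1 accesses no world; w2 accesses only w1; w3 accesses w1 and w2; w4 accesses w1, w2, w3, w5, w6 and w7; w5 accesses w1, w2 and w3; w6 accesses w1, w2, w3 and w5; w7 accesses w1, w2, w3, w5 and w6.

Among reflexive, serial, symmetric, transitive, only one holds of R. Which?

transitive

Reflexive: no — w1 is not related to itself.
Serial: no — w1 has no R-successor.
Symmetric: no — w2 R w1 but not w1 R w2.
Transitive: yes — every two-step R-path is closed by a direct edge.
Only transitive holds.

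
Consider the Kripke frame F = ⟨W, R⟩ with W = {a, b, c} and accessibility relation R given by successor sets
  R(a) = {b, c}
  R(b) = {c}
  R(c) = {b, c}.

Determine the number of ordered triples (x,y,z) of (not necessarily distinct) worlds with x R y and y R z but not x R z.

Enumerating: (b,c,b).

1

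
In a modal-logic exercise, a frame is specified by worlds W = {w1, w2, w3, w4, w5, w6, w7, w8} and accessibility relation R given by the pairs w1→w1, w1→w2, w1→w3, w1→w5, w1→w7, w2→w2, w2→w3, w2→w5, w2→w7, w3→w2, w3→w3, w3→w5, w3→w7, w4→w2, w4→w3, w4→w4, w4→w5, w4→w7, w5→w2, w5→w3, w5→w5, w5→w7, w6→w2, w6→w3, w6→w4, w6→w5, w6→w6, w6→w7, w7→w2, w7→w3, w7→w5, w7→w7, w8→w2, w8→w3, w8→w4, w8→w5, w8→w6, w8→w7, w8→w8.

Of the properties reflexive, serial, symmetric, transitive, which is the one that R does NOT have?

symmetric

Reflexive: yes — every world is R-related to itself.
Serial: yes — every world has a successor (e.g. w1 R w1).
Symmetric: no — w1 R w2 but not w2 R w1.
Transitive: yes — every two-step R-path is closed by a direct edge.
Only symmetric fails.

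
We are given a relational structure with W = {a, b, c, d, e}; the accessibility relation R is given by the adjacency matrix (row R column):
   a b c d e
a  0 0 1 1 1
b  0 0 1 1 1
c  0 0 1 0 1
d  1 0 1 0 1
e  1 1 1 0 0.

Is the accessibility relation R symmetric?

No

Symmetric: no — a R c but not c R a.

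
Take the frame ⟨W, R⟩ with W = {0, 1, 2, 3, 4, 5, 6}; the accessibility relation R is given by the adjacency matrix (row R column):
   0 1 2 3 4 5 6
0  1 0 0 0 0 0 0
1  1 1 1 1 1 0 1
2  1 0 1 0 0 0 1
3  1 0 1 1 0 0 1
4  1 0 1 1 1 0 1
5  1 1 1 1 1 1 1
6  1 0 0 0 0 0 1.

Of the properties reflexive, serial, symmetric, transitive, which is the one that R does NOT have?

Reflexive: yes — every world is R-related to itself.
Serial: yes — every world has a successor (e.g. 0 R 0).
Symmetric: no — 1 R 0 but not 0 R 1.
Transitive: yes — every two-step R-path is closed by a direct edge.
Only symmetric fails.

symmetric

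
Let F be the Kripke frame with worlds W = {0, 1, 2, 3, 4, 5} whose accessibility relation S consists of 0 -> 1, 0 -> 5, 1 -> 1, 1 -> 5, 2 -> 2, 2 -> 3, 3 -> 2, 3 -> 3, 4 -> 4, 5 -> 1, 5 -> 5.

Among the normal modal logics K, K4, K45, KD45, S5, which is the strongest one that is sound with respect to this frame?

KD45

Transitive (axiom 4): yes — every two-step S-path is closed by a direct edge.
Euclidean (axiom 5): yes — any two successors of a common world are S-related.
Serial (axiom D): yes — every world has a successor (e.g. 0 S 1).
Reflexive (axiom T): no — 0 is not related to itself.
So F validates K, K4, K45, KD45; S5 would additionally require S to be reflexive. The strongest is KD45.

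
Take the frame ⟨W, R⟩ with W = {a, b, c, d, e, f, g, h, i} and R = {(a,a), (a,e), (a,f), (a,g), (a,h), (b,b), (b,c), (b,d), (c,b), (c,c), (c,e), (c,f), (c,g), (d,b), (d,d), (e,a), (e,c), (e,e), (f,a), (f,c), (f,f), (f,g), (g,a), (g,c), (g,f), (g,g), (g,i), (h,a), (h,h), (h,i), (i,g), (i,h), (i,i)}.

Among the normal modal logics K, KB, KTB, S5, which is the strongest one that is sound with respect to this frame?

KTB

Symmetric (axiom B): yes — every pair in R has its reverse in R.
Reflexive (axiom T): yes — every world is R-related to itself.
Euclidean (axiom 5): no — a R e and a R f, but not e R f.
So F validates K, KB, KTB; S5 would additionally require R to be Euclidean. The strongest is KTB.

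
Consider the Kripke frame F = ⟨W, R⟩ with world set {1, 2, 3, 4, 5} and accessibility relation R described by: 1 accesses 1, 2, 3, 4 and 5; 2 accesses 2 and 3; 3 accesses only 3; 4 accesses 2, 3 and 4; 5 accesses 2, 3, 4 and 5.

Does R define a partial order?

Yes

Reflexive: yes — every world is R-related to itself.
Transitive: yes — every two-step R-path is closed by a direct edge.
Antisymmetric: yes — no distinct pair is related both ways.
So R is a partial order.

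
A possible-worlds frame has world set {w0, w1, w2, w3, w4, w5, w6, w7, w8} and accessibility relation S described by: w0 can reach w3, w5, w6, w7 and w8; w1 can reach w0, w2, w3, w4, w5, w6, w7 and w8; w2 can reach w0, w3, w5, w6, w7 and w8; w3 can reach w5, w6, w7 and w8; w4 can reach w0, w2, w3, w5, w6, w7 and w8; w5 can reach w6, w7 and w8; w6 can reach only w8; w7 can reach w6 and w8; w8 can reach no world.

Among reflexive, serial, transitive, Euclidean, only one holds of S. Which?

Reflexive: no — w0 is not related to itself.
Serial: no — w8 has no S-successor.
Transitive: yes — every two-step S-path is closed by a direct edge.
Euclidean: no — w0 S w5 and w0 S w3, but not w5 S w3.
Only transitive holds.

transitive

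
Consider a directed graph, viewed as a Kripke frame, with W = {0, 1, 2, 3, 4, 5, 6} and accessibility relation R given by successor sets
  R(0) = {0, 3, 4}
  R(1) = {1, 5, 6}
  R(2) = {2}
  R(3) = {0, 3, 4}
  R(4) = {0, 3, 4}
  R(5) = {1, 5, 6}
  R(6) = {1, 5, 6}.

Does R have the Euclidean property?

Yes

Euclidean: yes — any two successors of a common world are R-related.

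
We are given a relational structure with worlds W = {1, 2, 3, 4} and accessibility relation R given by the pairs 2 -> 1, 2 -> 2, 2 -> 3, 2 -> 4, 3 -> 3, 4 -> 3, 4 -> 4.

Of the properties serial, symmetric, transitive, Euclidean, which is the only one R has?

Serial: no — 1 has no R-successor.
Symmetric: no — 2 R 1 but not 1 R 2.
Transitive: yes — every two-step R-path is closed by a direct edge.
Euclidean: no — 2 R 1 and 2 R 3, but not 1 R 3.
Only transitive holds.

transitive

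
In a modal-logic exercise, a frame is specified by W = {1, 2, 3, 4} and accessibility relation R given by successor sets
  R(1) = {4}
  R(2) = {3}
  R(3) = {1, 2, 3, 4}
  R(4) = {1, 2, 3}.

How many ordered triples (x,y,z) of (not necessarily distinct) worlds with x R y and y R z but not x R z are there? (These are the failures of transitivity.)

Enumerating: (1,4,1), (1,4,2), (1,4,3), (2,3,1), (2,3,2), (2,3,4), (4,1,4), (4,3,4).

8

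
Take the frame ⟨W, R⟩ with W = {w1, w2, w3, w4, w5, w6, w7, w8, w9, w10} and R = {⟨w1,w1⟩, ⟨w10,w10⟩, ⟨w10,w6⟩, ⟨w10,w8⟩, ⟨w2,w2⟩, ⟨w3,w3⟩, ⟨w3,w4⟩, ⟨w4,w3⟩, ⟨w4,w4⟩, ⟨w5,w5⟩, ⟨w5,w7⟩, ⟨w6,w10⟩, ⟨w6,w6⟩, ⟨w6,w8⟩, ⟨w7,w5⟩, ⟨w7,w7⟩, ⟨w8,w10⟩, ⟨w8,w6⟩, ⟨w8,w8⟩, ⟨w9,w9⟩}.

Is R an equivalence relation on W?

Reflexive: yes — every world is R-related to itself.
Symmetric: yes — every pair in R has its reverse in R.
Transitive: yes — every two-step R-path is closed by a direct edge.
So R is an equivalence relation.

Yes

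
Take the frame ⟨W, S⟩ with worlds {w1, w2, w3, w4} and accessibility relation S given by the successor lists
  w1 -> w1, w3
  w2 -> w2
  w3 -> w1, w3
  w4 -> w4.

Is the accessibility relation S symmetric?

Symmetric: yes — every pair in S has its reverse in S.

Yes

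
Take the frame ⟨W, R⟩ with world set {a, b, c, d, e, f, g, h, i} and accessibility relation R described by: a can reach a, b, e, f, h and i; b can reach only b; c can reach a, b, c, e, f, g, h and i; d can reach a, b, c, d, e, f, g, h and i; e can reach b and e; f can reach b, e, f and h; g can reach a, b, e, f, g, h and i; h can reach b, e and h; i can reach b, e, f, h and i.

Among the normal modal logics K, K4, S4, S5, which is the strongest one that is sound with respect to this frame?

Transitive (axiom 4): yes — every two-step R-path is closed by a direct edge.
Reflexive (axiom T): yes — every world is R-related to itself.
Euclidean (axiom 5): no — a R b and a R e, but not b R e.
So F validates K, K4, S4; S5 would additionally require R to be Euclidean. The strongest is S4.

S4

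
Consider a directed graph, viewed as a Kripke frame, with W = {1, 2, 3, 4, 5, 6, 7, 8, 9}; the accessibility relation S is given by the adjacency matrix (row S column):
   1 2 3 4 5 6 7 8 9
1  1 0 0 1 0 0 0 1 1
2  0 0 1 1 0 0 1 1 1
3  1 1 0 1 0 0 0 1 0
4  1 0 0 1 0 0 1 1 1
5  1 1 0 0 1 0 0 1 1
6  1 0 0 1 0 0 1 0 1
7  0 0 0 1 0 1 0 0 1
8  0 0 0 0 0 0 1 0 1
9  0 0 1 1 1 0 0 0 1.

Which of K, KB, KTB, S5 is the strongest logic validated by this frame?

Symmetric (axiom B): no — 1 S 8 but not 8 S 1.
Reflexive (axiom T): no — 2 is not related to itself.
Euclidean (axiom 5): no — 1 S 8 and 1 S 4, but not 8 S 4.
So F validates K; KB would additionally require S to be symmetric. The strongest is K.

K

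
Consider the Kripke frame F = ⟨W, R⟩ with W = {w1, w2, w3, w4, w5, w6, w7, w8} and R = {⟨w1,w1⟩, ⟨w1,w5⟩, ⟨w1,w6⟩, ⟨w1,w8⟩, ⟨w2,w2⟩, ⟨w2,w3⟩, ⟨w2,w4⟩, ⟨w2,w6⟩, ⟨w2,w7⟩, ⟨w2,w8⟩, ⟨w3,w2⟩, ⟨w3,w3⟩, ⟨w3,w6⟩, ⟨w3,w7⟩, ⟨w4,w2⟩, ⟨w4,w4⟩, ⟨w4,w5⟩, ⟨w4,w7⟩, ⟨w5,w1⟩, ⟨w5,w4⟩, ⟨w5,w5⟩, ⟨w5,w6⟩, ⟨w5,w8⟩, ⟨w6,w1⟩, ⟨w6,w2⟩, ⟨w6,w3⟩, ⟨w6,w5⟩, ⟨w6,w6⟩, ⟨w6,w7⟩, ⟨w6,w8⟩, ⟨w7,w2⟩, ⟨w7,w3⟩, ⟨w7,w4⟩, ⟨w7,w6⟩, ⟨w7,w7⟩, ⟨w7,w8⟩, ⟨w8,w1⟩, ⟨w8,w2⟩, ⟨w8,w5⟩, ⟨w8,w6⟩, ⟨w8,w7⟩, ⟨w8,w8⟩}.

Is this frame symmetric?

Yes

Symmetric: yes — every pair in R has its reverse in R.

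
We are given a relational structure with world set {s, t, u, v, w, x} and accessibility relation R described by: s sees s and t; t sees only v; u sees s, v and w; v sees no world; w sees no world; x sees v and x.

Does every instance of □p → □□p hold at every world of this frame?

Axiom 4 corresponds to the accessibility relation being transitive.
Transitive: no — s R t and t R v, but not s R v.

No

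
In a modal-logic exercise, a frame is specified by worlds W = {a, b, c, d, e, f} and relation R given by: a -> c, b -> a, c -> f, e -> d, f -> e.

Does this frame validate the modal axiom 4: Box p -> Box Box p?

No

By correspondence theory, 4 is valid on a frame iff R is transitive.
Transitive: no — a R c and c R f, but not a R f.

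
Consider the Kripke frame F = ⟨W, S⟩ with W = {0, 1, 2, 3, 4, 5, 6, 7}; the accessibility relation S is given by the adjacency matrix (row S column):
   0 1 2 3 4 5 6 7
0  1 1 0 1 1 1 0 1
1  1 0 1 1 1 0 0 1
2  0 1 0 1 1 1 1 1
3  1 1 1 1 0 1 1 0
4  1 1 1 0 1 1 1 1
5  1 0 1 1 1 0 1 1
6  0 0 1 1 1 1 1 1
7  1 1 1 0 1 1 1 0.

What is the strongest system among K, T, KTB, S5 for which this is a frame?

Reflexive (axiom T): no — 1 is not related to itself.
Symmetric (axiom B): yes — every pair in S has its reverse in S.
Euclidean (axiom 5): no — 0 S 1 and 0 S 5, but not 1 S 5.
So F validates K; T would additionally require S to be reflexive. The strongest is K.

K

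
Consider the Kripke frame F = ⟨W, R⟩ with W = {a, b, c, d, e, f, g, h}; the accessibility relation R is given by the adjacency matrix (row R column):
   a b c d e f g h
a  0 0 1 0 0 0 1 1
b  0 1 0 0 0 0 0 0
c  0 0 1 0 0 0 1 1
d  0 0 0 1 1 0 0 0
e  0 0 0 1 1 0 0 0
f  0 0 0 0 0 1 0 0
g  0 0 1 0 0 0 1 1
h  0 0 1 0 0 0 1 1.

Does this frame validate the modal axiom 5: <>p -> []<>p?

Yes

By correspondence theory, 5 is valid on a frame iff R is Euclidean.
Euclidean: yes — any two successors of a common world are R-related.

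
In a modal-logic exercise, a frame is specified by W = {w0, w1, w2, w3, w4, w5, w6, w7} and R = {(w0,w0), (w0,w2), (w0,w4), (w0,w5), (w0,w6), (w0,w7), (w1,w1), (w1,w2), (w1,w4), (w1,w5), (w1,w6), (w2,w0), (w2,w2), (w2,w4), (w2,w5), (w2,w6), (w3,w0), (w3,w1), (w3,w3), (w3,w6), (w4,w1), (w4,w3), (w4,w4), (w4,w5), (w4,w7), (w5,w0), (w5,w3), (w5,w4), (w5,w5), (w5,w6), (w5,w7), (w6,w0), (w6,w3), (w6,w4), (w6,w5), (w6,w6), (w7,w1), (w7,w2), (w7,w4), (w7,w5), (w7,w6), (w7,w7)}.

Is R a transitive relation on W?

No

Transitive: no — w0 R w4 and w4 R w1, but not w0 R w1.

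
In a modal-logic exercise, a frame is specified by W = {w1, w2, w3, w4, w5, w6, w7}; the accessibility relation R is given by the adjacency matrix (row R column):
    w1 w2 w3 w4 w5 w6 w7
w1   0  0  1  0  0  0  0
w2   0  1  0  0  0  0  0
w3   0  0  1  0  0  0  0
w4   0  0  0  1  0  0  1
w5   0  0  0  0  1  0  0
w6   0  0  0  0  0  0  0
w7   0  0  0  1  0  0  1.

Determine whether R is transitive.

Yes

Transitive: yes — every two-step R-path is closed by a direct edge.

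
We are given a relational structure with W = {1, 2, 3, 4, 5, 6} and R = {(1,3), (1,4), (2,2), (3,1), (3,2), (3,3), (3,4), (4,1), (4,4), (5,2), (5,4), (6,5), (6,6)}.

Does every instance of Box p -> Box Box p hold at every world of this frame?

The schema 4 characterises exactly the transitive frames.
Transitive: no — 1 R 3 and 3 R 2, but not 1 R 2.

No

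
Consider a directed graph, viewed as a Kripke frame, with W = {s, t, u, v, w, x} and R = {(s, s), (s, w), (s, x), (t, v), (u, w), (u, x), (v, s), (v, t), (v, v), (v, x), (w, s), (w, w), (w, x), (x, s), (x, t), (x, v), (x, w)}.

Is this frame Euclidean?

Euclidean: no — v R s and v R t, but not s R t.

No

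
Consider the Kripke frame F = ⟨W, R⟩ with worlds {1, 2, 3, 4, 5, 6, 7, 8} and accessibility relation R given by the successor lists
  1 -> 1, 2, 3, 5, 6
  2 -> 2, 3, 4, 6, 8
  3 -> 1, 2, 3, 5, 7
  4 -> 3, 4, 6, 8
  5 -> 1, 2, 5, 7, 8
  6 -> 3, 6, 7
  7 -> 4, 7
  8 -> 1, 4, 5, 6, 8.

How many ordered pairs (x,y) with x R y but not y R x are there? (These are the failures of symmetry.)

Enumerating: (1,2), (1,6), (2,4), (2,6), (2,8), (3,5), (3,7), (4,3), (4,6), (5,2), (5,7), (6,3), (6,7), (7,4), (8,1), (8,6).

16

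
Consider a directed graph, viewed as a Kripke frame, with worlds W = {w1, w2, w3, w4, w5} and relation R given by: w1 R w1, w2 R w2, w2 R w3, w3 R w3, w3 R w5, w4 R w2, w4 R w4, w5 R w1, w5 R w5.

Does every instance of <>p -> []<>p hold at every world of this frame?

No

Axiom 5 corresponds to the accessibility relation being Euclidean.
Euclidean: no — w2 R w3 and w2 R w2, but not w3 R w2.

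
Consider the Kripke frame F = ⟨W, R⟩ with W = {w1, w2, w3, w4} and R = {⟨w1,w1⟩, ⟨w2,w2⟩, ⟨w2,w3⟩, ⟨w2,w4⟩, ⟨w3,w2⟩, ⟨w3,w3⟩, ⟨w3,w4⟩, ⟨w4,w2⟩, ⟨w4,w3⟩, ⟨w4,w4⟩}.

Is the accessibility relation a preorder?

Yes

Reflexive: yes — every world is R-related to itself.
Transitive: yes — every two-step R-path is closed by a direct edge.
So R is a preorder.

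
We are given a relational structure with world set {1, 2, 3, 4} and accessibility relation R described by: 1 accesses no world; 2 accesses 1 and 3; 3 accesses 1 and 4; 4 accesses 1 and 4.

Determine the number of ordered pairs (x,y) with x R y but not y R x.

Enumerating: (2,1), (2,3), (3,1), (3,4), (4,1).

5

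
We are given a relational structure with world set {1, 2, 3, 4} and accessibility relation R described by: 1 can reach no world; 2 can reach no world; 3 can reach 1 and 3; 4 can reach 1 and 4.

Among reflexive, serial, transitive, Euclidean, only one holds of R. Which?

transitive

Reflexive: no — 1 is not related to itself.
Serial: no — 1 has no R-successor.
Transitive: yes — every two-step R-path is closed by a direct edge.
Euclidean: no — 3 R 1 and 3 R 1, but not 1 R 1.
Only transitive holds.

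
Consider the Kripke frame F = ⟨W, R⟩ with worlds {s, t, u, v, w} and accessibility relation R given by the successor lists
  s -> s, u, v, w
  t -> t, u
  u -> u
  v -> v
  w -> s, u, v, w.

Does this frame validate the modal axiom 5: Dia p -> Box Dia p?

The schema 5 characterises exactly the Euclidean frames.
Euclidean: no — s R u and s R v, but not u R v.

No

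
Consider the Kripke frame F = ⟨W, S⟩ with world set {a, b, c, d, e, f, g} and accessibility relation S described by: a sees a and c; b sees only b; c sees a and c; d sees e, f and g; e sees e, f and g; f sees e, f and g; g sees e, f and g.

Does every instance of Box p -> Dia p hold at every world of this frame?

By correspondence theory, D is valid on a frame iff S is serial.
Serial: yes — every world has a successor (e.g. a S a).

Yes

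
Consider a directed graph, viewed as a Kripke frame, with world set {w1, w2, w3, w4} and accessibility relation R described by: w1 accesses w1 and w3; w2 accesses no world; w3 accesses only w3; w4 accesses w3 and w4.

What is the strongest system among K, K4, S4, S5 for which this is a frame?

Transitive (axiom 4): yes — every two-step R-path is closed by a direct edge.
Reflexive (axiom T): no — w2 is not related to itself.
Euclidean (axiom 5): no — w1 R w3 and w1 R w1, but not w3 R w1.
So F validates K, K4; S4 would additionally require R to be reflexive. The strongest is K4.

K4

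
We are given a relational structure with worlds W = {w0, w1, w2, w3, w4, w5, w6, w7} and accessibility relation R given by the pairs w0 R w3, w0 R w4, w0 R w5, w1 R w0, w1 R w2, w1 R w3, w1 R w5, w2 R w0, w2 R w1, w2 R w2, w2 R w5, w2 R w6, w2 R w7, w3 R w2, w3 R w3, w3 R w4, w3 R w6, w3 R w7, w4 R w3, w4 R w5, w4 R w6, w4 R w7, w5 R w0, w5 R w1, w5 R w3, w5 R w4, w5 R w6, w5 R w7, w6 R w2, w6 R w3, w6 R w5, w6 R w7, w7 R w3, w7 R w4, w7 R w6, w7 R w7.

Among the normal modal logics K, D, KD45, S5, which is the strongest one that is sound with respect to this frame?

Serial (axiom D): yes — every world has a successor (e.g. w0 R w3).
Euclidean (axiom 5): no — w0 R w3 and w0 R w5, but not w3 R w5.
Transitive (axiom 4): no — w0 R w3 and w3 R w2, but not w0 R w2.
Reflexive (axiom T): no — w0 is not related to itself.
So F validates K, D; KD45 would additionally require R to be Euclidean and transitive. The strongest is D.

D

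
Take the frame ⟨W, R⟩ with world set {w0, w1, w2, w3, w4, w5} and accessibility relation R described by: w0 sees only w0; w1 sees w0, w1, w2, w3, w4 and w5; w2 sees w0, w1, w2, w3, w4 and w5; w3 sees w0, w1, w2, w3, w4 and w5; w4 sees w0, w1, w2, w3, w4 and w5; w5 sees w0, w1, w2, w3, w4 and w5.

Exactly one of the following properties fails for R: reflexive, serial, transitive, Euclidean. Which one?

Reflexive: yes — every world is R-related to itself.
Serial: yes — every world has a successor (e.g. w0 R w0).
Transitive: yes — every two-step R-path is closed by a direct edge.
Euclidean: no — w1 R w0 and w1 R w2, but not w0 R w2.
Only Euclidean fails.

Euclidean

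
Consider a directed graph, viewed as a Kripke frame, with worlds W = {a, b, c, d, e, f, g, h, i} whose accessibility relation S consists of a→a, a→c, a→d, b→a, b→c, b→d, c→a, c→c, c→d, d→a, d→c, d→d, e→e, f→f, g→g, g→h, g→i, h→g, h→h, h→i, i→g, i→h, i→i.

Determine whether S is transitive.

Yes

Transitive: yes — every two-step S-path is closed by a direct edge.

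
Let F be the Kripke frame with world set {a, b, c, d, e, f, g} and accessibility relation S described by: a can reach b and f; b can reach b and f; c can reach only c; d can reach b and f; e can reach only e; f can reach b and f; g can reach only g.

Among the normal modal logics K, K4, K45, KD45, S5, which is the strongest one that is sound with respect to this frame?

KD45

Transitive (axiom 4): yes — every two-step S-path is closed by a direct edge.
Euclidean (axiom 5): yes — any two successors of a common world are S-related.
Serial (axiom D): yes — every world has a successor (e.g. a S b).
Reflexive (axiom T): no — a is not related to itself.
So F validates K, K4, K45, KD45; S5 would additionally require S to be reflexive. The strongest is KD45.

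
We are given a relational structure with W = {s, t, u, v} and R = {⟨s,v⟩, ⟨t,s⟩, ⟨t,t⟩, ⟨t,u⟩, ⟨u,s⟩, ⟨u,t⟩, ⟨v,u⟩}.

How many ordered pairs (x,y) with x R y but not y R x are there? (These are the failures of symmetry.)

Enumerating: (s,v), (t,s), (u,s), (v,u).

4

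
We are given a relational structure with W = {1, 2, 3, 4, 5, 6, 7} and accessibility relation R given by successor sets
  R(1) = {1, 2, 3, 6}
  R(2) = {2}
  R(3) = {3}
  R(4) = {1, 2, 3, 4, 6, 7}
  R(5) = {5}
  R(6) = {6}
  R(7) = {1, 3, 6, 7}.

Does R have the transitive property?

Transitive: no — 7 R 1 and 1 R 2, but not 7 R 2.

No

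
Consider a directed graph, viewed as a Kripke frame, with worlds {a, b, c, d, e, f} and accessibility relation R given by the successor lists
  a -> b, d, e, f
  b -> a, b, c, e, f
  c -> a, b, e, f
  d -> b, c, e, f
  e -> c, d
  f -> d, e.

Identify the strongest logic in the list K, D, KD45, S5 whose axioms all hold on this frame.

D

Serial (axiom D): yes — every world has a successor (e.g. a R b).
Euclidean (axiom 5): no — a R b and a R d, but not b R d.
Transitive (axiom 4): no — a R b and b R c, but not a R c.
Reflexive (axiom T): no — a is not related to itself.
So F validates K, D; KD45 would additionally require R to be Euclidean and transitive. The strongest is D.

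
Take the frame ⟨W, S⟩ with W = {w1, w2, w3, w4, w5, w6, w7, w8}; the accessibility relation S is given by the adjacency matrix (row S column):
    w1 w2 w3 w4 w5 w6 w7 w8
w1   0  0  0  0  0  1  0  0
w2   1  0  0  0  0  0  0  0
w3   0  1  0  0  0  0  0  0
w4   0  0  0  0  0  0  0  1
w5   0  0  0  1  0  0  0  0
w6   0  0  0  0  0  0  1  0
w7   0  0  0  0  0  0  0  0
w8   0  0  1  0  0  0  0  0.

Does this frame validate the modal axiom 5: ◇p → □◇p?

The schema 5 characterises exactly the Euclidean frames.
Euclidean: no — w1 S w6 and w1 S w6, but not w6 S w6.

No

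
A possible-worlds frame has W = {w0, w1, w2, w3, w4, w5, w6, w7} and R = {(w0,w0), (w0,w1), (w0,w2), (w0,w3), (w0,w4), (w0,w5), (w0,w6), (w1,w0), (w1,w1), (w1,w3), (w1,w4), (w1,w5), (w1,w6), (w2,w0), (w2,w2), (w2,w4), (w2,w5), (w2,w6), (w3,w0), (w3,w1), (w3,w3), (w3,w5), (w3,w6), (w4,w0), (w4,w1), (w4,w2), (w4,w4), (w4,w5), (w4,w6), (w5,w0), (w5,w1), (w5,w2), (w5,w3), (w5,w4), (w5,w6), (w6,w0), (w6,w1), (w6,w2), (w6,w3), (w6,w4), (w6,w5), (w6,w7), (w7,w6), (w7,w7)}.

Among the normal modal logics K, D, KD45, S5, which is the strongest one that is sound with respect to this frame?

D

Serial (axiom D): yes — every world has a successor (e.g. w0 R w0).
Euclidean (axiom 5): no — w0 R w1 and w0 R w2, but not w1 R w2.
Transitive (axiom 4): no — w0 R w6 and w6 R w7, but not w0 R w7.
Reflexive (axiom T): no — w5 is not related to itself.
So F validates K, D; KD45 would additionally require R to be Euclidean and transitive. The strongest is D.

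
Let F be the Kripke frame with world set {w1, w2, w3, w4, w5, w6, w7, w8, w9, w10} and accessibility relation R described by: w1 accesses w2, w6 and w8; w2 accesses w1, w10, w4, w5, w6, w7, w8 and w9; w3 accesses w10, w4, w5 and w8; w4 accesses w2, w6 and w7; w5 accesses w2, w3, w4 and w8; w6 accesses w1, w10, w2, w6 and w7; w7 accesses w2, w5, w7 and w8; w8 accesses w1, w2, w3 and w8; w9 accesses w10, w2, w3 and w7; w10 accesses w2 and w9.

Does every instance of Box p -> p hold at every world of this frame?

No

By correspondence theory, T is valid on a frame iff R is reflexive.
Reflexive: no — w1 is not related to itself.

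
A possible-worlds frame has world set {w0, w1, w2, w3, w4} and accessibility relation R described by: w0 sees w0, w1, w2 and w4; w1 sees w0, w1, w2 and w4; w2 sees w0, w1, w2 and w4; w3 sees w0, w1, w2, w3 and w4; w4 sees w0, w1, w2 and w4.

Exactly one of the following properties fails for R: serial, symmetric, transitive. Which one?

symmetric

Serial: yes — every world has a successor (e.g. w0 R w0).
Symmetric: no — w3 R w0 but not w0 R w3.
Transitive: yes — every two-step R-path is closed by a direct edge.
Only symmetric fails.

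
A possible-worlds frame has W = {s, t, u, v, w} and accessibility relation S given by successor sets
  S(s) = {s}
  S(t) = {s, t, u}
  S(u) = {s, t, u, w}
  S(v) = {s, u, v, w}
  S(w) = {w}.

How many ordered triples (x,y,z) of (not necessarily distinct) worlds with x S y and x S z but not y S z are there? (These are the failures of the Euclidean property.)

Enumerating: (t,s,t), (t,s,u), (u,s,t), (u,s,u), (u,s,w), (u,t,w), (u,w,s), (u,w,t), (u,w,u), (v,s,u), (v,s,v), (v,s,w), (v,u,v), (v,w,s), (v,w,u), (v,w,v).

16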